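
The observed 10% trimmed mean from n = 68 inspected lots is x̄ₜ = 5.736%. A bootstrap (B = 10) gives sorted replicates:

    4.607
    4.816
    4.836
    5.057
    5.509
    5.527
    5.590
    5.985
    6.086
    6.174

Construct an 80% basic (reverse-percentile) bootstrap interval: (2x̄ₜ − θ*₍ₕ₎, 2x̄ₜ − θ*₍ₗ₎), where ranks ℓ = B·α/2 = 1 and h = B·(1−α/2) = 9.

(5.386, 6.865)

Percentile endpoints at ranks 1 and 9: θ*₍1₎ = 4.607, θ*₍9₎ = 6.086.
Basic interval reflects these around x̄ₜ:
  lower = 2 × 5.736 − 6.086 = 5.386
  upper = 2 × 5.736 − 4.607 = 6.865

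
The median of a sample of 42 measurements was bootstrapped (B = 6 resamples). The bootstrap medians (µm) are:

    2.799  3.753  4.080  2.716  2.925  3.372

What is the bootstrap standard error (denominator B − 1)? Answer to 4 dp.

SE* = 0.5563

Bootstrap SE is the standard deviation of the 6 replicate medians.
Mean of replicates: (2.799 + 3.753 + 4.080 + 2.716 + 2.925 + 3.372) / 6 = 19.64500 / 6 = 3.27417
Sum of squared deviations: (−0.47517)² + (+0.47883)² + (+0.80583)² + (−0.55817)² + (−0.34917)² + (+0.09783)² = 1.54747
Variance = 1.54747 / 5 = 0.30949
SE* = √0.30949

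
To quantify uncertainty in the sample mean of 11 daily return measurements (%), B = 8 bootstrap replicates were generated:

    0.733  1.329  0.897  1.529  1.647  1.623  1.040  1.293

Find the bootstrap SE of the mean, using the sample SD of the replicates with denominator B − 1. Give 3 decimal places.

Bootstrap SE is the standard deviation of the 8 replicate means.
Mean of replicates: (0.733 + 1.329 + 0.897 + 1.529 + 1.647 + 1.623 + 1.040 + 1.293) / 8 = 10.0910 / 8 = 1.2614
Sum of squared deviations: (−0.5284)² + (+0.0676)² + (−0.3644)² + (+0.2676)² + (+0.3856)² + (+0.3616)² + (−0.2214)² + (+0.0316)² = 0.8176
Variance = 0.8176 / 7 = 0.1168
SE* = √0.1168

SE* = 0.342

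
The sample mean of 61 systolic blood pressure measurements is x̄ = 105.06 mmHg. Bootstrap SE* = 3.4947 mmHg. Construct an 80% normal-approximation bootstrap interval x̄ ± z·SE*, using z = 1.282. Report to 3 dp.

Margin = 1.282 × 3.4947 = 4.4802
Interval: 105.06 ± 4.4802

(100.580, 109.540)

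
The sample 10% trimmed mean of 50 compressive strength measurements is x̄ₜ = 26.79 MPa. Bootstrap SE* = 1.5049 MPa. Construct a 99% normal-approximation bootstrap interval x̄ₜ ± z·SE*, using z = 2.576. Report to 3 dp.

(22.913, 30.667)

Margin = 2.576 × 1.5049 = 3.8766
Interval: 26.79 ± 3.8766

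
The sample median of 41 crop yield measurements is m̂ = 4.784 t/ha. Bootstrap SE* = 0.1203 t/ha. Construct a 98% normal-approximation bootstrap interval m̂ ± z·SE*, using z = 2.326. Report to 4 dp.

Margin = 2.326 × 0.1203 = 0.27982
Interval: 4.784 ± 0.27982

(4.5042, 5.0638)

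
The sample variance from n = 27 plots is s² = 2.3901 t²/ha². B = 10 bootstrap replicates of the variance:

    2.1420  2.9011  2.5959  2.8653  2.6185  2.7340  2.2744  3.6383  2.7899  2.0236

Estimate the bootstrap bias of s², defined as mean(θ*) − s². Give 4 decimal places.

bias = +0.2682

mean(θ*) = (2.1420 + 2.9011 + 2.5959 + 2.8653 + 2.6185 + 2.7340 + 2.2744 + 3.6383 + 2.7899 + 2.0236) / 10 = 2.65830
bias = 2.65830 − 2.3901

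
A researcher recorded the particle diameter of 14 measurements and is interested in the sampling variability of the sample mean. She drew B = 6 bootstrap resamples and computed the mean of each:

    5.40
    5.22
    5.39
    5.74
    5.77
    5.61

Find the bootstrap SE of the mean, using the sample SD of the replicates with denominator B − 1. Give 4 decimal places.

Bootstrap SE is the standard deviation of the 6 replicate means.
Mean of replicates: (5.40 + 5.22 + 5.39 + 5.74 + 5.77 + 5.61) / 6 = 33.13000 / 6 = 5.52167
Sum of squared deviations: (−0.12167)² + (−0.30167)² + (−0.13167)² + (+0.21833)² + (+0.24833)² + (+0.08833)² = 0.24028
Variance = 0.24028 / 5 = 0.04806
SE* = √0.04806

SE* = 0.2192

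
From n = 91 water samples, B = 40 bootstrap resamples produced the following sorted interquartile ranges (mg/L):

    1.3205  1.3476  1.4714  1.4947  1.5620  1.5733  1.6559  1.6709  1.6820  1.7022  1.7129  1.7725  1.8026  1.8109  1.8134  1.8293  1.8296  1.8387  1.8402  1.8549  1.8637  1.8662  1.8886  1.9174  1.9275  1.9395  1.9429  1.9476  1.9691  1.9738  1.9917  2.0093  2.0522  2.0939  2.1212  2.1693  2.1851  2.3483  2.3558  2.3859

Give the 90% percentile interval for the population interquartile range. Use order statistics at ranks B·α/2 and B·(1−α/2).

(1.3476, 2.3483)

α = 0.10; lower rank = 40 × 0.050 = 2; upper rank = 40 × 0.950 = 38.
The 2nd smallest replicate is 1.3476; the 38th is 2.3483.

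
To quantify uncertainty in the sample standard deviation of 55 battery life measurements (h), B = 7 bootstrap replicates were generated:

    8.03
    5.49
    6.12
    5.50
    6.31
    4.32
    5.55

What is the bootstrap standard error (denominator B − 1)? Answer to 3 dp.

SE* = 1.133

Bootstrap SE is the standard deviation of the 7 replicate standard deviations.
Mean of replicates: (8.03 + 5.49 + 6.12 + 5.50 + 6.31 + 4.32 + 5.55) / 7 = 41.3200 / 7 = 5.9029
Sum of squared deviations: (+2.1271)² + (−0.4129)² + (+0.2171)² + (−0.4029)² + (+0.4071)² + (−1.5829)² + (−0.3529)² = 7.7003
Variance = 7.7003 / 6 = 1.2834
SE* = √1.2834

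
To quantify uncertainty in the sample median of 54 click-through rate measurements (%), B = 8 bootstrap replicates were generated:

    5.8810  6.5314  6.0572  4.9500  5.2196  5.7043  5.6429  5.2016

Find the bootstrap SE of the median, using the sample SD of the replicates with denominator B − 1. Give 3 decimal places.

Bootstrap SE is the standard deviation of the 8 replicate medians.
Mean of replicates: (5.8810 + 6.5314 + 6.0572 + 4.9500 + 5.2196 + 5.7043 + 5.6429 + 5.2016) / 8 = 45.18800 / 8 = 5.64850
Sum of squared deviations: (+0.23250)² + (+0.88290)² + (+0.40870)² + (−0.69850)² + (−0.42890)² + (+0.05580)² + (−0.00560)² + (−0.44690)² = 1.87533
Variance = 1.87533 / 7 = 0.26790
SE* = √0.26790

SE* = 0.518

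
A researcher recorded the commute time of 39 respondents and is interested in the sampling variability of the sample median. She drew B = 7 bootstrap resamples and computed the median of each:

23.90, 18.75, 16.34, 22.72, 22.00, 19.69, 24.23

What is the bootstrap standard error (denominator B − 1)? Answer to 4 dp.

Bootstrap SE is the standard deviation of the 7 replicate medians.
Mean of replicates: (23.90 + 18.75 + 16.34 + 22.72 + 22.00 + 19.69 + 24.23) / 7 = 147.63000 / 7 = 21.09000
Sum of squared deviations: (+2.81000)² + (−2.34000)² + (−4.75000)² + (+1.63000)² + (+0.91000)² + (−1.40000)² + (+3.14000)² = 51.23880
Variance = 51.23880 / 6 = 8.53980
SE* = √8.53980

SE* = 2.9223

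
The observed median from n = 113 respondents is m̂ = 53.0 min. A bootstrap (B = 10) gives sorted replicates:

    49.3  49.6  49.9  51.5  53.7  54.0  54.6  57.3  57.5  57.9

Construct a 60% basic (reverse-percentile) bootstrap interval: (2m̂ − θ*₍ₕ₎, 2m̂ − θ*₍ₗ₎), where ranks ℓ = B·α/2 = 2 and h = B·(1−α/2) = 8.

(48.7, 56.4)

Percentile endpoints at ranks 2 and 8: θ*₍2₎ = 49.6, θ*₍8₎ = 57.3.
Basic interval reflects these around m̂:
  lower = 2 × 53.0 − 57.3 = 48.7
  upper = 2 × 53.0 − 49.6 = 56.4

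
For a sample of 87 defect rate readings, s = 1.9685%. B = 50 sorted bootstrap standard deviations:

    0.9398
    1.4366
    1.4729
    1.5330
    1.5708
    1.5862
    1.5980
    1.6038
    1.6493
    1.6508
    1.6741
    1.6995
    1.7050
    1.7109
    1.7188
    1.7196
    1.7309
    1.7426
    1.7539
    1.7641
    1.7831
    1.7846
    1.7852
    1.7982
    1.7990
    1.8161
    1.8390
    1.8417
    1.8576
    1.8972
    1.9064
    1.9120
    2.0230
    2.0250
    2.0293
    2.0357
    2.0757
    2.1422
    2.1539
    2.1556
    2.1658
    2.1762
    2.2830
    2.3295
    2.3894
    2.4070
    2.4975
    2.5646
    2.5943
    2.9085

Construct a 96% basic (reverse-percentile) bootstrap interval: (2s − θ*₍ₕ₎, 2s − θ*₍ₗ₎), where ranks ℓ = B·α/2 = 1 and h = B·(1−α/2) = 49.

Percentile endpoints at ranks 1 and 49: θ*₍1₎ = 0.9398, θ*₍49₎ = 2.5943.
Basic interval reflects these around s:
  lower = 2 × 1.9685 − 2.5943 = 1.3427
  upper = 2 × 1.9685 − 0.9398 = 2.9972

(1.3427, 2.9972)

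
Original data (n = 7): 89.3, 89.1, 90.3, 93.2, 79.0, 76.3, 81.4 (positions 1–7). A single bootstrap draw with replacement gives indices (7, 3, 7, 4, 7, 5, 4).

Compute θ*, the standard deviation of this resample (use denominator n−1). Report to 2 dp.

θ* = 6.25

Resample values: 81.4, 90.3, 81.4, 93.2, 81.4, 79.0, 93.2.
Mean = 85.7000; sum of squared deviations = 234.0200
s² = 234.0200 / 6 = 39.0033
s = √39.0033 = 6.25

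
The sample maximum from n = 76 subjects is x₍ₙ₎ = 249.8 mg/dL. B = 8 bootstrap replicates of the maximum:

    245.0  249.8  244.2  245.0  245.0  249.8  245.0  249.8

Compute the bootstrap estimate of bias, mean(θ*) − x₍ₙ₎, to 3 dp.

bias = −3.100

mean(θ*) = (245.0 + 249.8 + 244.2 + 245.0 + 245.0 + 249.8 + 245.0 + 249.8) / 8 = 246.7000
bias = 246.7000 − 249.8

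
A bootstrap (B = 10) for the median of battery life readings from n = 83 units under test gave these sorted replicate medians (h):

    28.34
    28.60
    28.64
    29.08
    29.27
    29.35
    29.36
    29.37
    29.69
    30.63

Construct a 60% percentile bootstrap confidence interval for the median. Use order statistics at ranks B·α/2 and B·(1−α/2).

(28.60, 29.37)

α = 0.40; lower rank = 10 × 0.200 = 2; upper rank = 10 × 0.800 = 8.
The 2nd smallest replicate is 28.60; the 8th is 29.37.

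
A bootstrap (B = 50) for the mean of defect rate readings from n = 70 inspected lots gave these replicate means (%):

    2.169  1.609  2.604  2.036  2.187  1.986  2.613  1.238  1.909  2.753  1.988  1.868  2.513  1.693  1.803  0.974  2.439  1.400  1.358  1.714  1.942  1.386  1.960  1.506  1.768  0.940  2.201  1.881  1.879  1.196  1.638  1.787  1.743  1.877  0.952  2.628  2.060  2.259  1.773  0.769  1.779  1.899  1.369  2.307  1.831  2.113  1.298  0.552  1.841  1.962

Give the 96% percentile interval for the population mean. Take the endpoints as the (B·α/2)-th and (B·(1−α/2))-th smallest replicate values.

Sorted replicates: 0.552, 0.769, 0.940, 0.952, 0.974, 1.196, 1.238, 1.298, 1.358, 1.369, 1.386, 1.400, 1.506, 1.609, 1.638, 1.693, 1.714, 1.743, 1.768, 1.773, 1.779, 1.787, 1.803, 1.831, 1.841, 1.868, 1.877, 1.879, 1.881, 1.899, 1.909, 1.942, 1.960, 1.962, 1.986, 1.988, 2.036, 2.060, 2.113, 2.169, 2.187, 2.201, 2.259, 2.307, 2.439, 2.513, 2.604, 2.613, 2.628, 2.753
α = 0.04; lower rank = 50 × 0.020 = 1; upper rank = 50 × 0.980 = 49.
The 1st smallest replicate is 0.552; the 49th is 2.628.

(0.552, 2.628)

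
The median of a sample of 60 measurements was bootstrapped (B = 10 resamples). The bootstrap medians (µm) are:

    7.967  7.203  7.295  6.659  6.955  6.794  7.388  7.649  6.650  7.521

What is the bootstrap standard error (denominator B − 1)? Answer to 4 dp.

Bootstrap SE is the standard deviation of the 10 replicate medians.
Mean of replicates: (7.967 + 7.203 + 7.295 + 6.659 + 6.955 + 6.794 + 7.388 + 7.649 + 6.650 + 7.521) / 10 = 72.08100 / 10 = 7.20810
Sum of squared deviations: (+0.75890)² + (−0.00510)² + (+0.08690)² + (−0.54910)² + (−0.25310)² + (−0.41410)² + (+0.17990)² + (+0.44090)² + (−0.55810)² + (+0.31290)² = 1.75669
Variance = 1.75669 / 9 = 0.19519
SE* = √0.19519

SE* = 0.4418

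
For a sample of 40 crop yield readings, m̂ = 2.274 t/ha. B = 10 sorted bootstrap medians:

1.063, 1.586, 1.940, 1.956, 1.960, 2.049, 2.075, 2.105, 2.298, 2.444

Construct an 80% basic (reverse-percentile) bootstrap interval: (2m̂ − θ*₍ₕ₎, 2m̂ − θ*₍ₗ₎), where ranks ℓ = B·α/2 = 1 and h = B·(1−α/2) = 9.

(2.250, 3.485)

Percentile endpoints at ranks 1 and 9: θ*₍1₎ = 1.063, θ*₍9₎ = 2.298.
Basic interval reflects these around m̂:
  lower = 2 × 2.274 − 2.298 = 2.250
  upper = 2 × 2.274 − 1.063 = 3.485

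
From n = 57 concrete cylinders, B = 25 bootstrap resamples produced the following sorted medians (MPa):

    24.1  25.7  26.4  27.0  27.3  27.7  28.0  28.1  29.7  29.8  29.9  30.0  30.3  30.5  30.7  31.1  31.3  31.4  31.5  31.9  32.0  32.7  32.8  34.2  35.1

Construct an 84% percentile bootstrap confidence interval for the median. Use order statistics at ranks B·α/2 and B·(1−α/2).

α = 0.16; lower rank = 25 × 0.080 = 2; upper rank = 25 × 0.920 = 23.
The 2nd smallest replicate is 25.7; the 23rd is 32.8.

(25.7, 32.8)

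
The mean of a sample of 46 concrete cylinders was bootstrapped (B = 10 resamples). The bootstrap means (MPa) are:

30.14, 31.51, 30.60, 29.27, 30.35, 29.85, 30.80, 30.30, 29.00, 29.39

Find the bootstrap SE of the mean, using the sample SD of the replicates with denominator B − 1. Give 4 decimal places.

SE* = 0.7669

Bootstrap SE is the standard deviation of the 10 replicate means.
Mean of replicates: (30.14 + 31.51 + 30.60 + 29.27 + 30.35 + 29.85 + 30.80 + 30.30 + 29.00 + 29.39) / 10 = 301.21000 / 10 = 30.12100
Sum of squared deviations: (+0.01900)² + (+1.38900)² + (+0.47900)² + (−0.85100)² + (+0.22900)² + (−0.27100)² + (+0.67900)² + (+0.17900)² + (−1.12100)² + (−0.73100)² = 5.29329
Variance = 5.29329 / 9 = 0.58814
SE* = √0.58814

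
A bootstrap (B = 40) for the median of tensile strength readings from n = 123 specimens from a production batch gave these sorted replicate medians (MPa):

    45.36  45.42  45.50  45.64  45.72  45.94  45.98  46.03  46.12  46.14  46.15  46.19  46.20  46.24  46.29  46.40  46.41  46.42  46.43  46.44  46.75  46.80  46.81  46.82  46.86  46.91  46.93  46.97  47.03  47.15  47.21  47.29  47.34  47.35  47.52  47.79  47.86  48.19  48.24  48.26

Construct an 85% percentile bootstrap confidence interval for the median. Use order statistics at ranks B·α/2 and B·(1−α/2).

(45.50, 47.86)

α = 0.15; lower rank = 40 × 0.075 = 3; upper rank = 40 × 0.925 = 37.
The 3rd smallest replicate is 45.50; the 37th is 47.86.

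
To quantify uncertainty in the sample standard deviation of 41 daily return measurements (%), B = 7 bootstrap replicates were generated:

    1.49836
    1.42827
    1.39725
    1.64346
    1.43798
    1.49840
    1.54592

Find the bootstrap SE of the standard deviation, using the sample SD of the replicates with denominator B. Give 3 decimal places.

SE* = 0.077

Bootstrap SE is the standard deviation of the 7 replicate standard deviations.
Mean of replicates: (1.49836 + 1.42827 + 1.39725 + 1.64346 + 1.43798 + 1.49840 + 1.54592) / 7 = 10.449640 / 7 = 1.492806
Sum of squared deviations: (+0.005554)² + (−0.064536)² + (−0.095556)² + (+0.150654)² + (−0.054826)² + (+0.005594)² + (+0.053114)² = 0.041882
Variance = 0.041882 / 7 = 0.005983
SE* = √0.005983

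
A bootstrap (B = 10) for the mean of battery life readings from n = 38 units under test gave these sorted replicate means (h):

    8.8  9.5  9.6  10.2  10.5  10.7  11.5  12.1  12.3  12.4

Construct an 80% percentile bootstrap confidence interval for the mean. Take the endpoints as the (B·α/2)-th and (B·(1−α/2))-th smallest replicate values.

(8.8, 12.3)

α = 0.20; lower rank = 10 × 0.100 = 1; upper rank = 10 × 0.900 = 9.
The 1st smallest replicate is 8.8; the 9th is 12.3.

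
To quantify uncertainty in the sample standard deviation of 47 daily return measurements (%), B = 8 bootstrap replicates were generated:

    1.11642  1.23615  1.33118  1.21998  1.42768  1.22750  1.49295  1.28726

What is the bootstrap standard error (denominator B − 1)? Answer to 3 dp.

SE* = 0.122

Bootstrap SE is the standard deviation of the 8 replicate standard deviations.
Mean of replicates: (1.11642 + 1.23615 + 1.33118 + 1.21998 + 1.42768 + 1.22750 + 1.49295 + 1.28726) / 8 = 10.339120 / 8 = 1.292390
Sum of squared deviations: (−0.175970)² + (−0.056240)² + (+0.038790)² + (−0.072410)² + (+0.135290)² + (−0.064890)² + (+0.200560)² + (−0.005130)² = 0.103641
Variance = 0.103641 / 7 = 0.014806
SE* = √0.014806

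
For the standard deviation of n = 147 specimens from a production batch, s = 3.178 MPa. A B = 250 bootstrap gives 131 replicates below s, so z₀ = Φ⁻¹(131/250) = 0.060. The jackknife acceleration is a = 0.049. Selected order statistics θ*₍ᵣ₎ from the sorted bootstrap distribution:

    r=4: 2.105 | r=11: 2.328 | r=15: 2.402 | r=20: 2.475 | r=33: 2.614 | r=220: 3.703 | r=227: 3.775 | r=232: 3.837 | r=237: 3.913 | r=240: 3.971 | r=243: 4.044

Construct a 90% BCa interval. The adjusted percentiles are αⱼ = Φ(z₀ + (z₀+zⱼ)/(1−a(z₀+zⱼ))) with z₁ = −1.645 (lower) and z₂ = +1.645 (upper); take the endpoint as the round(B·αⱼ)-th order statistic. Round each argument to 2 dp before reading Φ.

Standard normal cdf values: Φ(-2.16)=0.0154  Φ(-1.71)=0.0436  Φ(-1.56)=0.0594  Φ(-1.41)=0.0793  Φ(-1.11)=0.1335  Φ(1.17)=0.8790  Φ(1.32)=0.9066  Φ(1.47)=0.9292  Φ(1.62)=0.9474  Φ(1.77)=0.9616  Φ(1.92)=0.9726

Lower: z₀ + z₁ = 0.060 + (-1.645) = -1.585; 1 − a(z₀+z₁) = 1 − (0.049)(-1.585) = 1.0777; argument = 0.060 + (-1.585)/1.0777 = -1.4108 → -1.41.
α₁ = Φ(-1.41) = 0.0793; rank = round(250 × 0.0793) = 20; θ*₍20₎ = 2.475.
Upper: z₀ + z₂ = 1.705; 1 − a(z₀+z₂) = 0.9165; argument = 1.9204 → 1.92; α₂ = 0.9726; rank = 243; θ*₍243₎ = 4.044.

(2.475, 4.044)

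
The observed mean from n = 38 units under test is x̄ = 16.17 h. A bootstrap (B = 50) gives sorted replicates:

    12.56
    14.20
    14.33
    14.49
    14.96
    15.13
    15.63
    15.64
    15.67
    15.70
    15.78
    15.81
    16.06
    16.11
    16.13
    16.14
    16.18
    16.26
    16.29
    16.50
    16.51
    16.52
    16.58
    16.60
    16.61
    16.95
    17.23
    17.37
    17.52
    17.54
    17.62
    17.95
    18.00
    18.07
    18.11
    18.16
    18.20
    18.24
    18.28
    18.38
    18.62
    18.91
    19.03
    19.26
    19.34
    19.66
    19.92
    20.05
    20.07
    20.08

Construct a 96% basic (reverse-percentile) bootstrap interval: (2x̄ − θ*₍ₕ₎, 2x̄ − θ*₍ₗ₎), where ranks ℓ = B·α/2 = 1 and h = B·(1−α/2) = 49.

(12.27, 19.78)

Percentile endpoints at ranks 1 and 49: θ*₍1₎ = 12.56, θ*₍49₎ = 20.07.
Basic interval reflects these around x̄:
  lower = 2 × 16.17 − 20.07 = 12.27
  upper = 2 × 16.17 − 12.56 = 19.78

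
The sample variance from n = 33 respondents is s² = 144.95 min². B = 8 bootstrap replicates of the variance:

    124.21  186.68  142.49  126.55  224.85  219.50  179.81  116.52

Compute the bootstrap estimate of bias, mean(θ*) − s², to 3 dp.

bias = +20.126

mean(θ*) = (124.21 + 186.68 + 142.49 + 126.55 + 224.85 + 219.50 + 179.81 + 116.52) / 8 = 165.0762
bias = 165.0762 − 144.95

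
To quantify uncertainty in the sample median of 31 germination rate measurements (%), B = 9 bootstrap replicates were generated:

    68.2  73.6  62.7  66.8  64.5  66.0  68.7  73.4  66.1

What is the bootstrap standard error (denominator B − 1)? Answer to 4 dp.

Bootstrap SE is the standard deviation of the 9 replicate medians.
Mean of replicates: (68.2 + 73.6 + 62.7 + 66.8 + 64.5 + 66.0 + 68.7 + 73.4 + 66.1) / 9 = 610.00000 / 9 = 67.77778
Sum of squared deviations: (+0.42222)² + (+5.82222)² + (−5.07778)² + (−0.97778)² + (−3.27778)² + (−1.77778)² + (+0.92222)² + (+5.62222)² + (−1.67778)² = 109.99556
Variance = 109.99556 / 8 = 13.74944
SE* = √13.74944

SE* = 3.7080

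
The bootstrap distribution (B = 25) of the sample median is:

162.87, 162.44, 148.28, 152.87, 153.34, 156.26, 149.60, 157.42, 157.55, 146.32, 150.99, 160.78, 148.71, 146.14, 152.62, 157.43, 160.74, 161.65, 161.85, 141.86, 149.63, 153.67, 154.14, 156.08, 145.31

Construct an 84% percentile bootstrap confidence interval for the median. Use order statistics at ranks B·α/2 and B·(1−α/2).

Sorted replicates: 141.86, 145.31, 146.14, 146.32, 148.28, 148.71, 149.60, 149.63, 150.99, 152.62, 152.87, 153.34, 153.67, 154.14, 156.08, 156.26, 157.42, 157.43, 157.55, 160.74, 160.78, 161.65, 161.85, 162.44, 162.87
α = 0.16; lower rank = 25 × 0.080 = 2; upper rank = 25 × 0.920 = 23.
The 2nd smallest replicate is 145.31; the 23rd is 161.85.

(145.31, 161.85)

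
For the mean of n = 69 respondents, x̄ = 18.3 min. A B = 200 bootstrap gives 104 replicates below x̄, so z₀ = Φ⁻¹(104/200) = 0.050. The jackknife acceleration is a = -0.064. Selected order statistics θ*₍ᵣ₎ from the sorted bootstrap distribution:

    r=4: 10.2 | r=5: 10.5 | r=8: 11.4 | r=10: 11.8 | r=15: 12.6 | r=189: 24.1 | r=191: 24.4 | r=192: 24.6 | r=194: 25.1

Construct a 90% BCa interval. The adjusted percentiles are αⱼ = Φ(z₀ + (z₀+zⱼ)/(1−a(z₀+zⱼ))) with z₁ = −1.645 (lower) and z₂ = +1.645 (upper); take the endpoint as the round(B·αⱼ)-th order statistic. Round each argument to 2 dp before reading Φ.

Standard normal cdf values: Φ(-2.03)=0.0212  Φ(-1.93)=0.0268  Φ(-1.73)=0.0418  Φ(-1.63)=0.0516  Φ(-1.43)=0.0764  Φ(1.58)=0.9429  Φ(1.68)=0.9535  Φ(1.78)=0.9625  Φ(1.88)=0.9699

(11.4, 24.1)

Lower: z₀ + z₁ = 0.050 + (-1.645) = -1.595; 1 − a(z₀+z₁) = 1 − (-0.064)(-1.595) = 0.8979; argument = 0.050 + (-1.595)/0.8979 = -1.7263 → -1.73.
α₁ = Φ(-1.73) = 0.0418; rank = round(200 × 0.0418) = 8; θ*₍8₎ = 11.4.
Upper: z₀ + z₂ = 1.695; 1 − a(z₀+z₂) = 1.1085; argument = 1.5791 → 1.58; α₂ = 0.9429; rank = 189; θ*₍189₎ = 24.1.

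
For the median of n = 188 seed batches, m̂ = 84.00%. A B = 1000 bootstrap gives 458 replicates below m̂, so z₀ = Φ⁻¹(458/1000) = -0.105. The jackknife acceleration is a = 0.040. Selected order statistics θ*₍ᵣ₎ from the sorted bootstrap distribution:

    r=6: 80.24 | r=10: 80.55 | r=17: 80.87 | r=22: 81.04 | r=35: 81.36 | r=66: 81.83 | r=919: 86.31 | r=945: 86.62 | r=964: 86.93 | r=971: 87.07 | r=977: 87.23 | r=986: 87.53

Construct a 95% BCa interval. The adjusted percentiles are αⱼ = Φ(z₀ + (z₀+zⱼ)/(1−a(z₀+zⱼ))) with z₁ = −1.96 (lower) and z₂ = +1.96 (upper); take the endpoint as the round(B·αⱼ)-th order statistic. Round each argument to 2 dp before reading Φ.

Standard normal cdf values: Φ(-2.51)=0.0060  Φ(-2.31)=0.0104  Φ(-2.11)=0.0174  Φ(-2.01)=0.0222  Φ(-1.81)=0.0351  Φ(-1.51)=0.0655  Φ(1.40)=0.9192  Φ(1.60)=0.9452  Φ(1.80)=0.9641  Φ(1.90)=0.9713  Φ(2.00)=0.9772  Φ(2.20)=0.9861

(81.04, 87.07)

Lower: z₀ + z₁ = -0.105 + (-1.960) = -2.065; 1 − a(z₀+z₁) = 1 − (0.040)(-2.065) = 1.0826; argument = -0.105 + (-2.065)/1.0826 = -2.0124 → -2.01.
α₁ = Φ(-2.01) = 0.0222; rank = round(1000 × 0.0222) = 22; θ*₍22₎ = 81.04.
Upper: z₀ + z₂ = 1.855; 1 − a(z₀+z₂) = 0.9258; argument = 1.8987 → 1.90; α₂ = 0.9713; rank = 971; θ*₍971₎ = 87.07.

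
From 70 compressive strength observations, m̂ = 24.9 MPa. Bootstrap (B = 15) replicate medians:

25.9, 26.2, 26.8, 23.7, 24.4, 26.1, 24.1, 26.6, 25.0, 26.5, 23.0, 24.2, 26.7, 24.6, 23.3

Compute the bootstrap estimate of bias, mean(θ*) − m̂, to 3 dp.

bias = +0.240

mean(θ*) = (25.9 + 26.2 + 26.8 + 23.7 + 24.4 + 26.1 + 24.1 + 26.6 + 25.0 + 26.5 + 23.0 + 24.2 + 26.7 + 24.6 + 23.3) / 15 = 25.1400
bias = 25.1400 − 24.9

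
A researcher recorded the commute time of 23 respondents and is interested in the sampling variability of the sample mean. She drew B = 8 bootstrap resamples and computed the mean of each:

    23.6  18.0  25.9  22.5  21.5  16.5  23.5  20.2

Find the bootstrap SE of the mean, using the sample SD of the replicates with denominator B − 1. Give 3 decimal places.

Bootstrap SE is the standard deviation of the 8 replicate means.
Mean of replicates: (23.6 + 18.0 + 25.9 + 22.5 + 21.5 + 16.5 + 23.5 + 20.2) / 8 = 171.7000 / 8 = 21.4625
Sum of squared deviations: (+2.1375)² + (−3.4625)² + (+4.4375)² + (+1.0375)² + (+0.0375)² + (−4.9625)² + (+2.0375)² + (−1.2625)² = 67.6987
Variance = 67.6987 / 7 = 9.6712
SE* = √9.6712

SE* = 3.110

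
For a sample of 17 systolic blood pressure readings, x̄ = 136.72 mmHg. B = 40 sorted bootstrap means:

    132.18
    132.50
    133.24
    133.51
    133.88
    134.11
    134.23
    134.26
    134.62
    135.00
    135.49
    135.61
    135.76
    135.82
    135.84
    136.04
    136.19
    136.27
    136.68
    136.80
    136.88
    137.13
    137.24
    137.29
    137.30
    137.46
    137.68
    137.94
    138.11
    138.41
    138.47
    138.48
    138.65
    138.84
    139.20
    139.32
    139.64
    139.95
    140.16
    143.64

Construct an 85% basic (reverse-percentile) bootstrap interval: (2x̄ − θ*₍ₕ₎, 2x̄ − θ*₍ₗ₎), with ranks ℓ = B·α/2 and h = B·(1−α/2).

(133.80, 140.20)

Percentile endpoints at ranks 3 and 37: θ*₍3₎ = 133.24, θ*₍37₎ = 139.64.
Basic interval reflects these around x̄:
  lower = 2 × 136.72 − 139.64 = 133.80
  upper = 2 × 136.72 − 133.24 = 140.20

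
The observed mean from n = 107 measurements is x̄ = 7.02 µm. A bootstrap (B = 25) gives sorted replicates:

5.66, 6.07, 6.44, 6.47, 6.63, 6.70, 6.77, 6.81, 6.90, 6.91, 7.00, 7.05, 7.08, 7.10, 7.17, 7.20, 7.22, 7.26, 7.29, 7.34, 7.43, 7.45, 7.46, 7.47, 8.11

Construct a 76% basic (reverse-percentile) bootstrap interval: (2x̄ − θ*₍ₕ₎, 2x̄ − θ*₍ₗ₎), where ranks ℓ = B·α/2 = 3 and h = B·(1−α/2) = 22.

Percentile endpoints at ranks 3 and 22: θ*₍3₎ = 6.44, θ*₍22₎ = 7.45.
Basic interval reflects these around x̄:
  lower = 2 × 7.02 − 7.45 = 6.59
  upper = 2 × 7.02 − 6.44 = 7.60

(6.59, 7.60)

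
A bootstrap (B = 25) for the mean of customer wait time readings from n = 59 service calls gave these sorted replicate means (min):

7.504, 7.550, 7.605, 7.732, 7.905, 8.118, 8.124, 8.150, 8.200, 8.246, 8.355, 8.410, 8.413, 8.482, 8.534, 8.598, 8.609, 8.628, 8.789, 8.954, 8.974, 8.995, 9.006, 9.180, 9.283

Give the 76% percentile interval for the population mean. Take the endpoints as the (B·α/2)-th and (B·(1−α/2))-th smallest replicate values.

(7.605, 8.995)

α = 0.24; lower rank = 25 × 0.120 = 3; upper rank = 25 × 0.880 = 22.
The 3rd smallest replicate is 7.605; the 22nd is 8.995.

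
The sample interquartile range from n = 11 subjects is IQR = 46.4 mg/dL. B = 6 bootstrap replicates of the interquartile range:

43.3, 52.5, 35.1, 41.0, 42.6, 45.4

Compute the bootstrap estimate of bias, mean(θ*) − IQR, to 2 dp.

bias = −3.08

mean(θ*) = (43.3 + 52.5 + 35.1 + 41.0 + 42.6 + 45.4) / 6 = 43.317
bias = 43.317 − 46.4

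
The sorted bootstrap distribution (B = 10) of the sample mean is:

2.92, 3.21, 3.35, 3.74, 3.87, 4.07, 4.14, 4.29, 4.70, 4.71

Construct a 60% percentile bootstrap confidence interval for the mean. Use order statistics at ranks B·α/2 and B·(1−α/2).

(3.21, 4.29)

α = 0.40; lower rank = 10 × 0.200 = 2; upper rank = 10 × 0.800 = 8.
The 2nd smallest replicate is 3.21; the 8th is 4.29.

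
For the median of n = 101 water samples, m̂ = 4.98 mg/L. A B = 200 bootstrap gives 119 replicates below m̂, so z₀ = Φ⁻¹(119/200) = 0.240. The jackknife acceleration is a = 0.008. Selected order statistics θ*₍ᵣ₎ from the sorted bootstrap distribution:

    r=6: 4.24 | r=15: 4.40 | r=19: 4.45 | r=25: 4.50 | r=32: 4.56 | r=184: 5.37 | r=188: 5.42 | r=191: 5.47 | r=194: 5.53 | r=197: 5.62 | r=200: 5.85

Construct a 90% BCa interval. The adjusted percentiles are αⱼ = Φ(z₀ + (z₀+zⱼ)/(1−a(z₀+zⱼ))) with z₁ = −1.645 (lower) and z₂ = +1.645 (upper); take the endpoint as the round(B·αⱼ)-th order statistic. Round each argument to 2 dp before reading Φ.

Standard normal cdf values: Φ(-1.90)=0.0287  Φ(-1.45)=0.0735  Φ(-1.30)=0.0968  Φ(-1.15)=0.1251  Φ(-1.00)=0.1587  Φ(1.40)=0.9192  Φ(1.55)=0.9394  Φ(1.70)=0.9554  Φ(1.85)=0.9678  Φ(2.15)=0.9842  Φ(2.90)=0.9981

(4.50, 5.62)

Lower: z₀ + z₁ = 0.240 + (-1.645) = -1.405; 1 − a(z₀+z₁) = 1 − (0.008)(-1.405) = 1.0112; argument = 0.240 + (-1.405)/1.0112 = -1.1494 → -1.15.
α₁ = Φ(-1.15) = 0.1251; rank = round(200 × 0.1251) = 25; θ*₍25₎ = 4.50.
Upper: z₀ + z₂ = 1.885; 1 − a(z₀+z₂) = 0.9849; argument = 2.1539 → 2.15; α₂ = 0.9842; rank = 197; θ*₍197₎ = 5.62.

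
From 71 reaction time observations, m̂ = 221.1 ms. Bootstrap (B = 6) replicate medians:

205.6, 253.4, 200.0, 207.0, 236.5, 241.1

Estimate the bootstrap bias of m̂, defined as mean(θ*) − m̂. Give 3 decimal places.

mean(θ*) = (205.6 + 253.4 + 200.0 + 207.0 + 236.5 + 241.1) / 6 = 223.9333
bias = 223.9333 − 221.1

bias = +2.833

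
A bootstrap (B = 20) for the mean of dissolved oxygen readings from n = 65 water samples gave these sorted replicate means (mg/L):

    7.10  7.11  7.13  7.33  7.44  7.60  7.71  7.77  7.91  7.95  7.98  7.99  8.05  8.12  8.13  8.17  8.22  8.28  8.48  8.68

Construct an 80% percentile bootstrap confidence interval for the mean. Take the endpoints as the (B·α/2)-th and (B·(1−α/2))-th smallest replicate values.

α = 0.20; lower rank = 20 × 0.100 = 2; upper rank = 20 × 0.900 = 18.
The 2nd smallest replicate is 7.11; the 18th is 8.28.

(7.11, 8.28)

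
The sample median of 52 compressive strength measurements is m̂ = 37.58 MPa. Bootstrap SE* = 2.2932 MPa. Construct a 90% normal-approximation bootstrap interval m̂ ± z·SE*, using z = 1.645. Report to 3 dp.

(33.808, 41.352)

Margin = 1.645 × 2.2932 = 3.7723
Interval: 37.58 ± 3.7723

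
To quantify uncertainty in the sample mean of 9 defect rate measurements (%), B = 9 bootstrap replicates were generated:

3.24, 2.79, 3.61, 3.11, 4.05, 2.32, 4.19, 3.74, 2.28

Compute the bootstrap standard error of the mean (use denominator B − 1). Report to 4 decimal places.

Bootstrap SE is the standard deviation of the 9 replicate means.
Mean of replicates: (3.24 + 2.79 + 3.61 + 3.11 + 4.05 + 2.32 + 4.19 + 3.74 + 2.28) / 9 = 29.33000 / 9 = 3.25889
Sum of squared deviations: (−0.01889)² + (−0.46889)² + (+0.35111)² + (−0.14889)² + (+0.79111)² + (−0.93889)² + (+0.93111)² + (+0.48111)² + (−0.97889)² = 3.92969
Variance = 3.92969 / 8 = 0.49121
SE* = √0.49121

SE* = 0.7009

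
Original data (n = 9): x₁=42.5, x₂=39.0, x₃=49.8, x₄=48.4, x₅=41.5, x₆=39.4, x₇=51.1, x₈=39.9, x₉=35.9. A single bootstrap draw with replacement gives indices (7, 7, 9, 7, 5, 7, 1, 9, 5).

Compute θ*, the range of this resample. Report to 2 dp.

Resample values: 51.1, 51.1, 35.9, 51.1, 41.5, 51.1, 42.5, 35.9, 41.5.
Range = 51.1 − 35.9 = 15.20

θ* = 15.20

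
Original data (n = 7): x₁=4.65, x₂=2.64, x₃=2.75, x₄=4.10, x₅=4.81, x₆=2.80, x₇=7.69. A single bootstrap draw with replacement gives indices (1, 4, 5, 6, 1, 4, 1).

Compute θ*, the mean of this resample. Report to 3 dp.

Resample values: 4.65, 4.10, 4.81, 2.80, 4.65, 4.10, 4.65.
Mean = (4.65 + 4.10 + 4.81 + 2.80 + 4.65 + 4.10 + 4.65) / 7 = 29.760 / 7 = 4.251

θ* = 4.251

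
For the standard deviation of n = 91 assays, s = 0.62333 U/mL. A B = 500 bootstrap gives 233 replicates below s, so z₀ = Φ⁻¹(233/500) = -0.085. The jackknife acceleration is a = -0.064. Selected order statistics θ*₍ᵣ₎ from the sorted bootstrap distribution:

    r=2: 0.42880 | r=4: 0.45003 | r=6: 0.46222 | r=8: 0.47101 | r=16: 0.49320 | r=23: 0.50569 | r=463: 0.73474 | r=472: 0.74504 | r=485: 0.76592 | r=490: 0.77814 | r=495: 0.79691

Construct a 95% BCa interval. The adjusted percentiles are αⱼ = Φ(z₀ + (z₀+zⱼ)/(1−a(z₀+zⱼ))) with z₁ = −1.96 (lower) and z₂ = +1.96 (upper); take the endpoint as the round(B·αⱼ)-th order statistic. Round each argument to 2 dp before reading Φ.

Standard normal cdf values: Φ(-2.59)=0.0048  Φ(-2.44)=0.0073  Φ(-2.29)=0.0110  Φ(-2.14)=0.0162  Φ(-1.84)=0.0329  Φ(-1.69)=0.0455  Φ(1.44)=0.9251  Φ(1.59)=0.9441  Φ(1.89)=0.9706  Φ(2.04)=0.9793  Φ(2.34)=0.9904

(0.45003, 0.74504)

Lower: z₀ + z₁ = -0.085 + (-1.960) = -2.045; 1 − a(z₀+z₁) = 1 − (-0.064)(-2.045) = 0.8691; argument = -0.085 + (-2.045)/0.8691 = -2.4380 → -2.44.
α₁ = Φ(-2.44) = 0.0073; rank = round(500 × 0.0073) = 4; θ*₍4₎ = 0.45003.
Upper: z₀ + z₂ = 1.875; 1 − a(z₀+z₂) = 1.1200; argument = 1.5891 → 1.59; α₂ = 0.9441; rank = 472; θ*₍472₎ = 0.74504.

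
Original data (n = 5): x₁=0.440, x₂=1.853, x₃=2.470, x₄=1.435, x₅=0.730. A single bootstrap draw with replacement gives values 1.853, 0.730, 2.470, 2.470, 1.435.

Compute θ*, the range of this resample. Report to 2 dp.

θ* = 1.74

Range = 2.470 − 0.730 = 1.74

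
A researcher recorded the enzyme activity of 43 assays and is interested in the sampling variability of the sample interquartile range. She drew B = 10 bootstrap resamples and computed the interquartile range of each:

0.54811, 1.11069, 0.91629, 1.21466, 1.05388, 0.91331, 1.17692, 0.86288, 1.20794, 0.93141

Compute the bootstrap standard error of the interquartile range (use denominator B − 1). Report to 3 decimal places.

SE* = 0.205

Bootstrap SE is the standard deviation of the 10 replicate interquartile ranges.
Mean of replicates: (0.54811 + 1.11069 + 0.91629 + 1.21466 + 1.05388 + 0.91331 + 1.17692 + 0.86288 + 1.20794 + 0.93141) / 10 = 9.936090 / 10 = 0.993609
Sum of squared deviations: (−0.445499)² + (+0.117081)² + (−0.077319)² + (+0.221051)² + (+0.060271)² + (−0.080299)² + (+0.183311)² + (−0.130729)² + (+0.214331)² + (−0.062199)² = 0.377599
Variance = 0.377599 / 9 = 0.041955
SE* = √0.041955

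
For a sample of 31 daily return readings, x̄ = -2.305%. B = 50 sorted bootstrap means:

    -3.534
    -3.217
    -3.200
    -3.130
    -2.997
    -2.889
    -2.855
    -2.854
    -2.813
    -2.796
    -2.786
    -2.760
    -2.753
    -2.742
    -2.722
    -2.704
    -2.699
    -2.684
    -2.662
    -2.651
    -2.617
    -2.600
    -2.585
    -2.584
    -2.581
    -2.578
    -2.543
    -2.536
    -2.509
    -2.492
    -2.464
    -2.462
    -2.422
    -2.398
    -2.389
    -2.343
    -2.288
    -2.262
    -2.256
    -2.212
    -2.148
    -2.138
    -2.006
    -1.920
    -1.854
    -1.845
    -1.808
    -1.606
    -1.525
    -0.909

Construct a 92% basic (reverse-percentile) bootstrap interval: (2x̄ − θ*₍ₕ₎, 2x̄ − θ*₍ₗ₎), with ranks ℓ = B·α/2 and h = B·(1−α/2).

Percentile endpoints at ranks 2 and 48: θ*₍2₎ = -3.217, θ*₍48₎ = -1.606.
Basic interval reflects these around x̄:
  lower = 2 × -2.305 − -1.606 = -3.004
  upper = 2 × -2.305 − -3.217 = -1.393

(-3.004, -1.393)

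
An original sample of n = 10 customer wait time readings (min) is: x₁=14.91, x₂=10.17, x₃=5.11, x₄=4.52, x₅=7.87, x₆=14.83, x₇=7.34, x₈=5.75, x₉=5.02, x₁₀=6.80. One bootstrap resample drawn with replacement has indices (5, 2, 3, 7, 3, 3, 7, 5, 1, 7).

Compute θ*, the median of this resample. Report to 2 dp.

Resample values: 7.87, 10.17, 5.11, 7.34, 5.11, 5.11, 7.34, 7.87, 14.91, 7.34.
Sorted: 5.11, 5.11, 5.11, 7.34, 7.34, 7.34, 7.87, 7.87, 10.17, 14.91
Median = average of the two middle values = 7.34

θ* = 7.34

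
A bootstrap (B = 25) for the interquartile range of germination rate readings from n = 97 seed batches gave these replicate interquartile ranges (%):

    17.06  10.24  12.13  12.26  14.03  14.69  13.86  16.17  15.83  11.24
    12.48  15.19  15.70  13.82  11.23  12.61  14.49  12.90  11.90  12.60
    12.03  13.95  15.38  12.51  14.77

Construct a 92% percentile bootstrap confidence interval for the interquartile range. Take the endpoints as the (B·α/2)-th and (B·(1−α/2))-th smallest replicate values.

(10.24, 16.17)

Sorted replicates: 10.24, 11.23, 11.24, 11.90, 12.03, 12.13, 12.26, 12.48, 12.51, 12.60, 12.61, 12.90, 13.82, 13.86, 13.95, 14.03, 14.49, 14.69, 14.77, 15.19, 15.38, 15.70, 15.83, 16.17, 17.06
α = 0.08; lower rank = 25 × 0.040 = 1; upper rank = 25 × 0.960 = 24.
The 1st smallest replicate is 10.24; the 24th is 16.17.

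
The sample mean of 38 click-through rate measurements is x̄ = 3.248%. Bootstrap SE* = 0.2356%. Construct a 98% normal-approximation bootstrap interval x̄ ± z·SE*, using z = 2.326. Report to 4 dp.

(2.7000, 3.7960)

Margin = 2.326 × 0.2356 = 0.54801
Interval: 3.248 ± 0.54801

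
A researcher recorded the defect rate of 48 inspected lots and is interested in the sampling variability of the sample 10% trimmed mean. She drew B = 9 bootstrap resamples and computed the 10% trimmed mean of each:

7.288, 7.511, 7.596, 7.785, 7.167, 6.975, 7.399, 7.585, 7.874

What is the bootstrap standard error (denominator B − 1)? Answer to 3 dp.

SE* = 0.289

Bootstrap SE is the standard deviation of the 9 replicate 10% trimmed means.
Mean of replicates: (7.288 + 7.511 + 7.596 + 7.785 + 7.167 + 6.975 + 7.399 + 7.585 + 7.874) / 9 = 67.1800 / 9 = 7.4644
Sum of squared deviations: (−0.1764)² + (+0.0466)² + (+0.1316)² + (+0.3206)² + (−0.2974)² + (−0.4894)² + (−0.0654)² + (+0.1206)² + (+0.4096)² = 0.6679
Variance = 0.6679 / 8 = 0.0835
SE* = √0.0835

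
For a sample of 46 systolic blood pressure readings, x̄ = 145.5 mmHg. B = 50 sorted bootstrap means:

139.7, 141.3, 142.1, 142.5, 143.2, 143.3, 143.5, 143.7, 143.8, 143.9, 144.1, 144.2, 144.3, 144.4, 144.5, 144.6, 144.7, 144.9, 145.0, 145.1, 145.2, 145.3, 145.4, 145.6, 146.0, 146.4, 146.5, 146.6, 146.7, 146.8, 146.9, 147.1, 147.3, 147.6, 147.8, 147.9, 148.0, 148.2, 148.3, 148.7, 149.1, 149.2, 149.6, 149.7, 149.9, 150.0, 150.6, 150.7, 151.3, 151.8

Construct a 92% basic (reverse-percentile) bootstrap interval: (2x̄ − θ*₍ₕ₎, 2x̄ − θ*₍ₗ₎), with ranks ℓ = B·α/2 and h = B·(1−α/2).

Percentile endpoints at ranks 2 and 48: θ*₍2₎ = 141.3, θ*₍48₎ = 150.7.
Basic interval reflects these around x̄:
  lower = 2 × 145.5 − 150.7 = 140.3
  upper = 2 × 145.5 − 141.3 = 149.7

(140.3, 149.7)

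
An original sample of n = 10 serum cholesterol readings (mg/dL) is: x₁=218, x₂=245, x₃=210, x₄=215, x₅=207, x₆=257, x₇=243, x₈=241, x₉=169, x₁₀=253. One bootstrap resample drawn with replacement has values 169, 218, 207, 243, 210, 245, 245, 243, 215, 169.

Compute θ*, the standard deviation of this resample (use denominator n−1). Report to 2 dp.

Mean = 216.4000; sum of squared deviations = 7678.4000
s² = 7678.4000 / 9 = 853.1556
s = √853.1556 = 29.21

θ* = 29.21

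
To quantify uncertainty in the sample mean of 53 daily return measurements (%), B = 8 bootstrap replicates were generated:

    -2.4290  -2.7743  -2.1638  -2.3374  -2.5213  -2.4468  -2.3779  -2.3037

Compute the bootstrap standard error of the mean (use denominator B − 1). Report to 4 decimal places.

SE* = 0.1790

Bootstrap SE is the standard deviation of the 8 replicate means.
Mean of replicates: ((-2.4290) + (-2.7743) + (-2.1638) + (-2.3374) + (-2.5213) + (-2.4468) + (-2.3779) + (-2.3037)) / 8 = -19.35420 / 8 = -2.41927
Sum of squared deviations: (−0.00972)² + (−0.35503)² + (+0.25547)² + (+0.08187)² + (−0.10203)² + (−0.02753)² + (+0.04137)² + (+0.11557)² = 0.22434
Variance = 0.22434 / 7 = 0.03205
SE* = √0.03205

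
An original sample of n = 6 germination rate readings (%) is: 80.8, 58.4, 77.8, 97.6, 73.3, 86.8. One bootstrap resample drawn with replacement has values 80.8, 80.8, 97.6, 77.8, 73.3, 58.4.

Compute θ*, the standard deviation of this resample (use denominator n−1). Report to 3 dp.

θ* = 12.697

Mean = 78.1167; sum of squared deviations = 806.0483
s² = 806.0483 / 5 = 161.2097
s = √161.2097 = 12.697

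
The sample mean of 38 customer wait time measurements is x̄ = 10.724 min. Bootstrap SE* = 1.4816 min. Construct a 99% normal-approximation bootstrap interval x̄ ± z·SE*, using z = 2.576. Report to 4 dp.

(6.9074, 14.5406)

Margin = 2.576 × 1.4816 = 3.81660
Interval: 10.724 ± 3.81660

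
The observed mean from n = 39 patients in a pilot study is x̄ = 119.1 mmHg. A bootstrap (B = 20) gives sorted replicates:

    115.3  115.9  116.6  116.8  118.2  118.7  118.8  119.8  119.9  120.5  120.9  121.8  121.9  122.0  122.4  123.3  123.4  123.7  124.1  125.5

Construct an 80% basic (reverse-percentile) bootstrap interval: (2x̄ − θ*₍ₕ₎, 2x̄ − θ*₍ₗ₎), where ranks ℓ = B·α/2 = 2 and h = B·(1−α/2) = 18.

(114.5, 122.3)

Percentile endpoints at ranks 2 and 18: θ*₍2₎ = 115.9, θ*₍18₎ = 123.7.
Basic interval reflects these around x̄:
  lower = 2 × 119.1 − 123.7 = 114.5
  upper = 2 × 119.1 − 115.9 = 122.3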